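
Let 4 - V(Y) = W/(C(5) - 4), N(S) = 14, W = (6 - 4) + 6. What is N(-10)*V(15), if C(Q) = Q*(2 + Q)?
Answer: 1624/31 ≈ 52.387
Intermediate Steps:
W = 8 (W = 2 + 6 = 8)
V(Y) = 116/31 (V(Y) = 4 - 8/(5*(2 + 5) - 4) = 4 - 8/(5*7 - 4) = 4 - 8/(35 - 4) = 4 - 8/31 = 116/31)
N(-10)*V(15) = 14*(116/31) = 1624/31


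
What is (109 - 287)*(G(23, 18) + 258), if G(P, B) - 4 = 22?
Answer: -50552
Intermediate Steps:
G(P, B) = 26 (G(P, B) = 4 + 22 = 26)
(109 - 287)*(G(23, 18) + 258) = (109 - 287)*(26 + 258) = -178*284 = -50552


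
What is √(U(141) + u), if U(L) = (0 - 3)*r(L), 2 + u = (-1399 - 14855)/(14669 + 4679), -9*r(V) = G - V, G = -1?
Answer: I*√862446774/4146 ≈ 7.0833*I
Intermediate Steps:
r(V) = ⅑ + V/9 (r(V) = -(-1 - V)/9 = ⅑ + V/9)
u = -3925/1382 (u = -2 + (-1399 - 14855)/(14669 + 4679) = -2 - 16254/19348 = -2 - 16254*1/19348 = -2 - 1161/1382 = -3925/1382 ≈ -2.8401)
U(L) = -⅓ - L/3 (U(L) = (0 - 3)*(⅑ + L/9) = -3*(⅑ + L/9) = -⅓ - L/3)
√(U(141) + u) = √((-⅓ - ⅓*141) - 3925/1382) = √((-⅓ - 47) - 3925/1382) = √(-142/3 - 3925/1382) = √(-208019/4146) = I*√862446774/4146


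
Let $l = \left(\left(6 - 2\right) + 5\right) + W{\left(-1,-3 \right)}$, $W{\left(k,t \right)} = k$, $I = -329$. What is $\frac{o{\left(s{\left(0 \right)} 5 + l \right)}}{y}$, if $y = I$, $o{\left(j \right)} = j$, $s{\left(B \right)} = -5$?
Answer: $\frac{17}{329} \approx 0.051672$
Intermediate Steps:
$l = 8$ ($l = \left(\left(6 - 2\right) + 5\right) - 1 = \left(4 + 5\right) - 1 = 9 - 1 = 8$)
$y = -329$
$\frac{o{\left(s{\left(0 \right)} 5 + l \right)}}{y} = \frac{\left(-5\right) 5 + 8}{-329} = \left(-25 + 8\right) \left(- \frac{1}{329}\right) = \left(-17\right) \left(- \frac{1}{329}\right) = \frac{17}{329}$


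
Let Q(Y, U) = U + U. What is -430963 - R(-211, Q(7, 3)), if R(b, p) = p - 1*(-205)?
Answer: -431174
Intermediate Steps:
Q(Y, U) = 2*U
R(b, p) = 205 + p (R(b, p) = p + 205 = 205 + p)
-430963 - R(-211, Q(7, 3)) = -430963 - (205 + 2*3) = -430963 - (205 + 6) = -430963 - 1*211 = -430963 - 211 = -431174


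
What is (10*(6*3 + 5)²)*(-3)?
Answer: -15870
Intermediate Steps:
(10*(6*3 + 5)²)*(-3) = (10*(18 + 5)²)*(-3) = (10*23²)*(-3) = (10*529)*(-3) = 5290*(-3) = -15870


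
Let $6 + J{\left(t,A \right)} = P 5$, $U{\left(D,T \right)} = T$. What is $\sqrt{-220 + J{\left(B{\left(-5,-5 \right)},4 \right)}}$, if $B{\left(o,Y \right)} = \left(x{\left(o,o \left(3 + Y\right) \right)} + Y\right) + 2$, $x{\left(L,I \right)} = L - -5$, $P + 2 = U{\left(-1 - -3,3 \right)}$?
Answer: $i \sqrt{221} \approx 14.866 i$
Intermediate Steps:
$P = 1$ ($P = -2 + 3 = 1$)
$x{\left(L,I \right)} = 5 + L$ ($x{\left(L,I \right)} = L + 5 = 5 + L$)
$B{\left(o,Y \right)} = 7 + Y + o$ ($B{\left(o,Y \right)} = \left(\left(5 + o\right) + Y\right) + 2 = \left(5 + Y + o\right) + 2 = 7 + Y + o$)
$J{\left(t,A \right)} = -1$ ($J{\left(t,A \right)} = -6 + 1 \cdot 5 = -6 + 5 = -1$)
$\sqrt{-220 + J{\left(B{\left(-5,-5 \right)},4 \right)}} = \sqrt{-220 - 1} = \sqrt{-221} = i \sqrt{221}$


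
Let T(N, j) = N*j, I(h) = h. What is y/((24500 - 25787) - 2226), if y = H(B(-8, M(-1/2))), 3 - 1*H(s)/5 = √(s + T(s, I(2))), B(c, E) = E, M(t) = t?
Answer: -5/1171 + 5*I*√6/7026 ≈ -0.0042699 + 0.0017432*I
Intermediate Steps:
H(s) = 15 - 5*√3*√s (H(s) = 15 - 5*√(s + s*2) = 15 - 5*√(s + 2*s) = 15 - 5*√3*√s)
y = 15 - 5*I*√6/2 (y = 15 - 5*√3*√(-1/2) = 15 - 5*√3*√(-1*½) = 15 - 5*√3*√(-½) = 15 - 5*√3*I*√2/2 = 15 - 5*I*√6/2 ≈ 15.0 - 6.1237*I)
y/((24500 - 25787) - 2226) = (15 - 5*I*√6/2)/((24500 - 25787) - 2226) = (15 - 5*I*√6/2)/(-1287 - 2226) = (15 - 5*I*√6/2)/(-3513) = (15 - 5*I*√6/2)*(-1/3513) = -5/1171 + 5*I*√6/7026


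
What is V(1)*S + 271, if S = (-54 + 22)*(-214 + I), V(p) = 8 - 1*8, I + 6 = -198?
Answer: 271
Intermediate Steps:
I = -204 (I = -6 - 198 = -204)
V(p) = 0 (V(p) = 8 - 8 = 0)
S = 13376 (S = (-54 + 22)*(-214 - 204) = -32*(-418) = 13376)
V(1)*S + 271 = 0*13376 + 271 = 0 + 271 = 271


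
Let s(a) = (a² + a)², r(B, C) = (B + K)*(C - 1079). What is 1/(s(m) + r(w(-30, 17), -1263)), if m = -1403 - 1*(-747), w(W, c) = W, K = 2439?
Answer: 1/184619260522 ≈ 5.4166e-12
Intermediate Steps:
r(B, C) = (-1079 + C)*(2439 + B) (r(B, C) = (B + 2439)*(C - 1079) = (2439 + B)*(-1079 + C) = (-1079 + C)*(2439 + B))
m = -656 (m = -1403 + 747 = -656)
s(a) = (a + a²)²
1/(s(m) + r(w(-30, 17), -1263)) = 1/((-656)²*(1 - 656)² + (-2631681 - 1079*(-30) + 2439*(-1263) - 30*(-1263))) = 1/(430336*(-655)² + (-2631681 + 32370 - 3080457 + 37890)) = 1/(430336*429025 - 5641878) = 1/(184624902400 - 5641878) = 1/184619260522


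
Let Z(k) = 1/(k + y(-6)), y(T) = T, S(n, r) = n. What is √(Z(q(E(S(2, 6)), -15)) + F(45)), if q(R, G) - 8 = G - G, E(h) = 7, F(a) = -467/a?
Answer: I*√8890/30 ≈ 3.1429*I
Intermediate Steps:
q(R, G) = 8 (q(R, G) = 8 + (G - G) = 8 + 0 = 8)
Z(k) = 1/(-6 + k) (Z(k) = 1/(k - 6) = 1/(-6 + k))
√(Z(q(E(S(2, 6)), -15)) + F(45)) = √(1/(-6 + 8) - 467/45) = √(1/2 - 467*1/45) = √(½ - 467/45) = √(-889/90) = I*√8890/30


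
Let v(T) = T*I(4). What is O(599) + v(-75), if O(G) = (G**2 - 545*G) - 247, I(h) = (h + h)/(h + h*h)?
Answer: 32069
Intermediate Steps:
I(h) = 2*h/(h + h**2) (I(h) = (2*h)/(h + h**2) = 2*h/(h + h**2))
v(T) = 2*T/5 (v(T) = T*(2/(1 + 4)) = T*(2/5) = 2*T/5)
O(G) = -247 + G**2 - 545*G
O(599) + v(-75) = (-247 + 599**2 - 545*599) + (2/5)*(-75) = (-247 + 358801 - 326455) - 30 = 32099 - 30 = 32069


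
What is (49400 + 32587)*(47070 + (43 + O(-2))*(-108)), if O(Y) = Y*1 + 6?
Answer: 3442962078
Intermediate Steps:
O(Y) = 6 + Y (O(Y) = Y + 6 = 6 + Y)
(49400 + 32587)*(47070 + (43 + O(-2))*(-108)) = (49400 + 32587)*(47070 + (43 + (6 - 2))*(-108)) = 81987*(47070 + (43 + 4)*(-108)) = 81987*(47070 + 47*(-108)) = 81987*(47070 - 5076) = 81987*41994 = 3442962078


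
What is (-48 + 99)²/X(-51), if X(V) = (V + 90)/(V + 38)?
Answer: -867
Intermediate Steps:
X(V) = (90 + V)/(38 + V)
(-48 + 99)²/X(-51) = (-48 + 99)²/(((90 - 51)/(38 - 51))) = 51²/((39/(-13))) = 2601/((-1/13*39)) = 2601/(-3) = 2601*(-⅓) = -867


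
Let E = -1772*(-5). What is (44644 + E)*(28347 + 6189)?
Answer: 1847814144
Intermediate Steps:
E = 8860
(44644 + E)*(28347 + 6189) = (44644 + 8860)*(28347 + 6189) = 53504*34536 = 1847814144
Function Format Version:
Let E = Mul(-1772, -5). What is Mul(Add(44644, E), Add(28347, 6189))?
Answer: 1847814144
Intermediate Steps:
E = 8860
Mul(Add(44644, E), Add(28347, 6189)) = Mul(Add(44644, 8860), Add(28347, 6189)) = Mul(53504, 34536) = 1847814144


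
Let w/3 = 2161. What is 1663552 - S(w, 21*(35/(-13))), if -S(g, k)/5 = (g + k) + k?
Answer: 22040221/13 ≈ 1.6954e+6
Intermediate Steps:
w = 6483 (w = 3*2161 = 6483)
S(g, k) = -10*k - 5*g (S(g, k) = -5*((g + k) + k) = -5*(g + 2*k) = -10*k - 5*g)
1663552 - S(w, 21*(35/(-13))) = 1663552 - (-210*35/(-13) - 5*6483) = 1663552 - (-210*35*(-1/13) - 32415) = 1663552 - (-210*(-35)/13 - 32415) = 1663552 - (-10*(-735/13) - 32415) = 1663552 - (7350/13 - 32415) = 1663552 - 1*(-414045/13) = 1663552 + 414045/13 = 22040221/13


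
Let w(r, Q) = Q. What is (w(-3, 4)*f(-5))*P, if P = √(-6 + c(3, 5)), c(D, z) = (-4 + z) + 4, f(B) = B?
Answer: -20*I ≈ -20.0*I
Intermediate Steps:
c(D, z) = z
P = I (P = √(-6 + 5) = √(-1) = I ≈ 1.0*I)
(w(-3, 4)*f(-5))*P = (4*(-5))*I = -20*I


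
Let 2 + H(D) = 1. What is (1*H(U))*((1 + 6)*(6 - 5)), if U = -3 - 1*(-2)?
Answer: -7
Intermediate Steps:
U = -1 (U = -3 + 2 = -1)
H(D) = -1 (H(D) = -2 + 1 = -1)
(1*H(U))*((1 + 6)*(6 - 5)) = (1*(-1))*((1 + 6)*(6 - 5)) = -7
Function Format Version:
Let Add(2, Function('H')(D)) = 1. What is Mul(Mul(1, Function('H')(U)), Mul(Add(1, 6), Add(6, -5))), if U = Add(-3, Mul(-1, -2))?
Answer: -7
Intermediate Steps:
U = -1 (U = Add(-3, 2) = -1)
Function('H')(D) = -1 (Function('H')(D) = Add(-2, 1) = -1)
Mul(Mul(1, Function('H')(U)), Mul(Add(1, 6), Add(6, -5))) = Mul(Mul(1, -1), Mul(Add(1, 6), Add(6, -5))) = Mul(-1, Mul(7, 1)) = Mul(-1, 7) = -7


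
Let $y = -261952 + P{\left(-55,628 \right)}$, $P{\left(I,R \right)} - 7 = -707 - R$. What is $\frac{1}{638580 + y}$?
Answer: $\frac{1}{375300} \approx 2.6645 \cdot 10^{-6}$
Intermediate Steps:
$P{\left(I,R \right)} = -700 - R$ ($P{\left(I,R \right)} = 7 - \left(707 + R\right) = -700 - R$)
$y = -263280$ ($y = -261952 - 1328 = -263280$)
$\frac{1}{638580 + y} = \frac{1}{638580 - 263280} = \frac{1}{375300}$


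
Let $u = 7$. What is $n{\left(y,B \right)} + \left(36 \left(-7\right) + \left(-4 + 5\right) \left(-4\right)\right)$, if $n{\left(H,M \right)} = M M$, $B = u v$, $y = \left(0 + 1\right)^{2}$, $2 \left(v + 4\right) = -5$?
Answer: $\frac{7257}{4} \approx 1814.3$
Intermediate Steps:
$v = - \frac{13}{2}$ ($v = -4 + \frac{1}{2} \left(-5\right) = -4 - \frac{5}{2} = - \frac{13}{2} \approx -6.5$)
$y = 1$ ($y = 1^{2} = 1$)
$B = - \frac{91}{2}$ ($B = 7 \left(- \frac{13}{2}\right) = - \frac{91}{2} \approx -45.5$)
$n{\left(H,M \right)} = M^{2}$
$n{\left(y,B \right)} + \left(36 \left(-7\right) + \left(-4 + 5\right) \left(-4\right)\right) = \left(- \frac{91}{2}\right)^{2} + \left(36 \left(-7\right) + \left(-4 + 5\right) \left(-4\right)\right) = \frac{8281}{4} + \left(-252 + 1 \left(-4\right)\right) = \frac{8281}{4} - 256 = \frac{7257}{4}$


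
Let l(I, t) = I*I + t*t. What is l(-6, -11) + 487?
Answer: 644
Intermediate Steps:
l(I, t) = I² + t²
l(-6, -11) + 487 = ((-6)² + (-11)²) + 487 = (36 + 121) + 487 = 157 + 487 = 644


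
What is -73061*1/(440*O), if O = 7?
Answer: -73061/3080 ≈ -23.721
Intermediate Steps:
-73061*1/(440*O) = -73061/(-22*(-20)*7) = -73061/(440*7) = -73061/3080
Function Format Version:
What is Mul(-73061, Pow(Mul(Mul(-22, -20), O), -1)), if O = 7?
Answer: Rational(-73061, 3080) ≈ -23.721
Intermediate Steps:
Mul(-73061, Pow(Mul(Mul(-22, -20), O), -1)) = Mul(-73061, Pow(Mul(Mul(-22, -20), 7), -1)) = Mul(-73061, Pow(Mul(440, 7), -1)) = Mul(-73061, Pow(3080, -1)) = Mul(-73061, Rational(1, 3080)) = Rational(-73061, 3080)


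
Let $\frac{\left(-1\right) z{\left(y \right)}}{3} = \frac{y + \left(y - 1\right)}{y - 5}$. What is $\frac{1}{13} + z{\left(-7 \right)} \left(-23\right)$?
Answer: $\frac{4489}{52} \approx 86.327$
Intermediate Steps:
$z{\left(y \right)} = - \frac{3 \left(-1 + 2 y\right)}{-5 + y}$ ($z{\left(y \right)} = - 3 \frac{y + \left(y - 1\right)}{y - 5} = - 3 \frac{y + \left(y - 1\right)}{-5 + y} = - 3 \frac{y + \left(-1 + y\right)}{-5 + y} = - 3 \frac{-1 + 2 y}{-5 + y} = - \frac{3 \left(-1 + 2 y\right)}{-5 + y}$)
$\frac{1}{13} + z{\left(-7 \right)} \left(-23\right) = \frac{1}{13} + \frac{3 \left(1 - -14\right)}{-5 - 7} \left(-23\right) = \frac{1}{13} + \frac{3 \left(1 + 14\right)}{-12} \left(-23\right) = \frac{1}{13} + 3 \left(- \frac{1}{12}\right) 15 \left(-23\right) = \frac{1}{13} - - \frac{345}{4} = \frac{1}{13} + \frac{345}{4} = \frac{4489}{52}$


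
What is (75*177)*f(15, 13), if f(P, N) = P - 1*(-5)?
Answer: 265500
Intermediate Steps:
f(P, N) = 5 + P (f(P, N) = P + 5 = 5 + P)
(75*177)*f(15, 13) = (75*177)*(5 + 15) = 13275*20 = 265500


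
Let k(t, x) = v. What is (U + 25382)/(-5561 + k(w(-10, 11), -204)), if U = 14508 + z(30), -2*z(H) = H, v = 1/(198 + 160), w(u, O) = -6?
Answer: -14275250/1990837 ≈ -7.1705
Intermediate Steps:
v = 1/358 ≈ 0.0027933
k(t, x) = 1/358
z(H) = -H/2
U = 14493 (U = 14508 - ½*30 = 14508 - 15 = 14493)
(U + 25382)/(-5561 + k(w(-10, 11), -204)) = (14493 + 25382)/(-5561 + 1/358) = 39875/(-1990837/358) = 39875*(-358/1990837) = -14275250/1990837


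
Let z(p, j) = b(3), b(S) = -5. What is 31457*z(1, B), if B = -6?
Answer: -157285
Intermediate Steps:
z(p, j) = -5
31457*z(1, B) = 31457*(-5) = -157285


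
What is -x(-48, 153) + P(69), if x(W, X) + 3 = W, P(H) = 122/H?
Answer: 3641/69 ≈ 52.768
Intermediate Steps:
x(W, X) = -3 + W
-x(-48, 153) + P(69) = -(-3 - 48) + 122/69 = -1*(-51) + 122*(1/69) = 51 + 122/69 = 3641/69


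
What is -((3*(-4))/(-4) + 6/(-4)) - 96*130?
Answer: -24963/2 ≈ -12482.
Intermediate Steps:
-((3*(-4))/(-4) + 6/(-4)) - 96*130 = -(-12*(-¼) + 6*(-¼)) - 12480 = -(3 - 3/2) - 12480 = -1*3/2 - 12480 = -3/2 - 12480 = -24963/2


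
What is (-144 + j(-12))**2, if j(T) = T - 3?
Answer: 25281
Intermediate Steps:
j(T) = -3 + T
(-144 + j(-12))**2 = (-144 + (-3 - 12))**2 = (-144 - 15)**2 = (-159)**2 = 25281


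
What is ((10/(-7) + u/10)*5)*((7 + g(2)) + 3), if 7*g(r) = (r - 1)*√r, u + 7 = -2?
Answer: -815/7 - 163*√2/98 ≈ -118.78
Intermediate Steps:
u = -9 (u = -7 - 2 = -9)
g(r) = √r*(-1 + r)/7 (g(r) = ((r - 1)*√r)/7 = ((-1 + r)*√r)/7 = (√r*(-1 + r))/7 = √r*(-1 + r)/7)
((10/(-7) + u/10)*5)*((7 + g(2)) + 3) = ((10/(-7) - 9/10)*5)*((7 + √2*(-1 + 2)/7) + 3) = ((10*(-⅐) - 9*⅒)*5)*((7 + (⅐)*√2*1) + 3) = ((-10/7 - 9/10)*5)*((7 + √2/7) + 3) = (-163/70*5)*(10 + √2/7) = -163*(10 + √2/7)/14 = -815/7 - 163*√2/98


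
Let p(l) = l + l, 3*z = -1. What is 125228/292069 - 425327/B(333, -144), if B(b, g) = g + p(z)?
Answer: 53246977663/18108278 ≈ 2940.5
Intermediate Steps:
z = -⅓ (z = (⅓)*(-1) = -⅓ ≈ -0.33333)
p(l) = 2*l
B(b, g) = -⅔ + g (B(b, g) = g + 2*(-⅓) = g - ⅔ = -⅔ + g)
125228/292069 - 425327/B(333, -144) = 125228/292069 - 425327/(-⅔ - 144) = 125228*(1/292069) - 425327/(-434/3) = 125228/292069 - 425327*(-3/434) = 125228/292069 + 182283/62 = 53246977663/18108278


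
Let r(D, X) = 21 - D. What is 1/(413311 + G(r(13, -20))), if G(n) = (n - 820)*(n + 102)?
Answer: 1/323991 ≈ 3.0865e-6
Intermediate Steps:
G(n) = (-820 + n)*(102 + n)
1/(413311 + G(r(13, -20))) = 1/(413311 + (-83640 + (21 - 1*13)**2 - 718*(21 - 1*13))) = 1/(413311 + (-83640 + (21 - 13)**2 - 718*(21 - 13))) = 1/(413311 + (-83640 + 8**2 - 718*8)) = 1/(413311 + (-83640 + 64 - 5744)) = 1/(413311 - 89320) = 1/323991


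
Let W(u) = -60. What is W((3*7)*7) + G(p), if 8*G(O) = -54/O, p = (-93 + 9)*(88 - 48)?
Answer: -268791/4480 ≈ -59.998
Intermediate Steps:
p = -3360 (p = -84*40 = -3360)
G(O) = -27/(4*O) (G(O) = (-54/O)/8 = -27/(4*O))
W((3*7)*7) + G(p) = -60 - 27/4/(-3360) = -60 - 27/4*(-1/3360) = -60 + 9/4480 = -268791/4480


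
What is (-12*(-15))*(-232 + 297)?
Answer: 11700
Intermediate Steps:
(-12*(-15))*(-232 + 297) = 180*65 = 11700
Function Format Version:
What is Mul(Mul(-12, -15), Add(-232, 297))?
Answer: 11700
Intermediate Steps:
Mul(Mul(-12, -15), Add(-232, 297)) = Mul(180, 65) = 11700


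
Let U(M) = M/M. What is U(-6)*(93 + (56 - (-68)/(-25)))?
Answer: 3657/25 ≈ 146.28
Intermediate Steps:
U(M) = 1
U(-6)*(93 + (56 - (-68)/(-25))) = 1*(93 + (56 - (-68)/(-25))) = 1*(93 + (56 - (-68)*(-1)/25)) = 1*(93 + (56 - 1*68/25)) = 1*(93 + (56 - 68/25)) = 1*(93 + 1332/25) = 1*(3657/25) = 3657/25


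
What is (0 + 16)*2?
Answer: 32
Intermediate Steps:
(0 + 16)*2 = 16*2 = 32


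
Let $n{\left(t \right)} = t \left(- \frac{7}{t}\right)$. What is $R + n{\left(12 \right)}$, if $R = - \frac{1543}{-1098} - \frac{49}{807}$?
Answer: $- \frac{1670401}{295362} \approx -5.6554$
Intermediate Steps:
$R = \frac{397133}{295362}$ ($R = \left(-1543\right) \left(- \frac{1}{1098}\right) - \frac{49}{807} = \frac{1543}{1098} - \frac{49}{807} = \frac{397133}{295362} \approx 1.3446$)
$n{\left(t \right)} = -7$
$R + n{\left(12 \right)} = \frac{397133}{295362} - 7 = - \frac{1670401}{295362}$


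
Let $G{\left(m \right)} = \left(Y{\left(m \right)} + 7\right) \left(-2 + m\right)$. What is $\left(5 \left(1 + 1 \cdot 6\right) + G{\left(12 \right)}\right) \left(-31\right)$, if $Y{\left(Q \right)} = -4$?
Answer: $-2015$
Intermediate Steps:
$G{\left(m \right)} = -6 + 3 m$ ($G{\left(m \right)} = \left(-4 + 7\right) \left(-2 + m\right) = 3 \left(-2 + m\right) = -6 + 3 m$)
$\left(5 \left(1 + 1 \cdot 6\right) + G{\left(12 \right)}\right) \left(-31\right) = \left(5 \left(1 + 1 \cdot 6\right) + \left(-6 + 3 \cdot 12\right)\right) \left(-31\right) = \left(5 \left(1 + 6\right) + \left(-6 + 36\right)\right) \left(-31\right) = \left(5 \cdot 7 + 30\right) \left(-31\right) = \left(35 + 30\right) \left(-31\right) = 65 \left(-31\right) = -2015$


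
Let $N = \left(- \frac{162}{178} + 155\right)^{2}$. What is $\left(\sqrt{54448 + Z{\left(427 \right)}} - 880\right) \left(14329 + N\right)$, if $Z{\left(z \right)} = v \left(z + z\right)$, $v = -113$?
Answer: $- \frac{265384948400}{7921} + \frac{301573805 i \sqrt{42054}}{7921} \approx -3.3504 \cdot 10^{7} + 7.8076 \cdot 10^{6} i$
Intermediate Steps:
$Z{\left(z \right)} = - 226 z$ ($Z{\left(z \right)} = - 113 \left(z + z\right) = - 113 \cdot 2 z = - 226 z$)
$N = \frac{188073796}{7921}$ ($N = \left(\left(-162\right) \frac{1}{178} + 155\right)^{2} = \left(- \frac{81}{89} + 155\right)^{2} = \left(\frac{13714}{89}\right)^{2} = \frac{188073796}{7921} \approx 23744.0$)
$\left(\sqrt{54448 + Z{\left(427 \right)}} - 880\right) \left(14329 + N\right) = \left(\sqrt{54448 - 96502} - 880\right) \left(14329 + \frac{188073796}{7921}\right) = \left(\sqrt{54448 - 96502} - 880\right) \frac{301573805}{7921} = \left(\sqrt{-42054} - 880\right) \frac{301573805}{7921} = \left(i \sqrt{42054} - 880\right) \frac{301573805}{7921} = \left(-880 + i \sqrt{42054}\right) \frac{301573805}{7921} = - \frac{265384948400}{7921} + \frac{301573805 i \sqrt{42054}}{7921}$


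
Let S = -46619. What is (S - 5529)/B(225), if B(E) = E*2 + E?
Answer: -52148/675 ≈ -77.256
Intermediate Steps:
B(E) = 3*E (B(E) = 2*E + E = 3*E)
(S - 5529)/B(225) = (-46619 - 5529)/((3*225)) = -52148/675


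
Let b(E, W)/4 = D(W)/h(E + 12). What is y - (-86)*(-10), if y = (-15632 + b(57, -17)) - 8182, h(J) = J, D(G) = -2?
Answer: -1702514/69 ≈ -24674.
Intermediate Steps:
b(E, W) = -8/(12 + E) (b(E, W) = 4*(-2/(E + 12)) = 4*(-2/(12 + E)) = -8/(12 + E))
y = -1643174/69 (y = (-15632 - 8/(12 + 57)) - 8182 = (-15632 - 8/69) - 8182 = -1078616/69 - 8182 = -1643174/69 ≈ -23814.)
y - (-86)*(-10) = -1643174/69 - (-86)*(-10) = -1643174/69 - 1*860 = -1643174/69 - 860 = -1702514/69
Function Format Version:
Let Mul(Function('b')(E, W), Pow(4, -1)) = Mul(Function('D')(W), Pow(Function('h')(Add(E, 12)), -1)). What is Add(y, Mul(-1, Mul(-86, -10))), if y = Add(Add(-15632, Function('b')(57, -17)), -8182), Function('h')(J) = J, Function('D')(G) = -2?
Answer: Rational(-1702514, 69) ≈ -24674.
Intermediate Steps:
Function('b')(E, W) = Mul(-8, Pow(Add(12, E), -1)) (Function('b')(E, W) = Mul(4, Mul(-2, Pow(Add(E, 12), -1))) = Mul(4, Mul(-2, Pow(Add(12, E), -1))) = Mul(-8, Pow(Add(12, E), -1)))
y = Rational(-1643174, 69) (y = Add(Add(-15632, Mul(-8, Pow(Add(12, 57), -1))), -8182) = Add(Add(-15632, Mul(-8, Pow(69, -1))), -8182) = Add(Add(-15632, Mul(-8, Rational(1, 69))), -8182) = Add(Add(-15632, Rational(-8, 69)), -8182) = Add(Rational(-1078616, 69), -8182) = Rational(-1643174, 69) ≈ -23814.)
Add(y, Mul(-1, Mul(-86, -10))) = Add(Rational(-1643174, 69), Mul(-1, Mul(-86, -10))) = Add(Rational(-1643174, 69), Mul(-1, 860)) = Add(Rational(-1643174, 69), -860) = Rational(-1702514, 69)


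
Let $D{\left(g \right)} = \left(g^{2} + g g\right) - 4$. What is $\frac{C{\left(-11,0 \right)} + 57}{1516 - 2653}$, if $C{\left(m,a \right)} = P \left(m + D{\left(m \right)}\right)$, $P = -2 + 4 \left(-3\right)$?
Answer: $\frac{3121}{1137} \approx 2.7449$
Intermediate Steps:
$P = -14$ ($P = -2 - 12 = -14$)
$D{\left(g \right)} = -4 + 2 g^{2}$ ($D{\left(g \right)} = \left(g^{2} + g^{2}\right) - 4 = 2 g^{2} - 4 = -4 + 2 g^{2}$)
$C{\left(m,a \right)} = 56 - 28 m^{2} - 14 m$ ($C{\left(m,a \right)} = - 14 \left(m + \left(-4 + 2 m^{2}\right)\right) = - 14 \left(-4 + m + 2 m^{2}\right) = 56 - 28 m^{2} - 14 m$)
$\frac{C{\left(-11,0 \right)} + 57}{1516 - 2653} = \frac{\left(56 - 28 \left(-11\right)^{2} - -154\right) + 57}{1516 - 2653} = \frac{\left(56 - 3388 + 154\right) + 57}{-1137} = \left(\left(56 - 3388 + 154\right) + 57\right) \left(- \frac{1}{1137}\right) = \left(-3178 + 57\right) \left(- \frac{1}{1137}\right) = \left(-3121\right) \left(- \frac{1}{1137}\right) = \frac{3121}{1137}$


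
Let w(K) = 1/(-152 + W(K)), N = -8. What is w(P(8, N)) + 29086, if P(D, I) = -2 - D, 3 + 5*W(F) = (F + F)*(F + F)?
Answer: 10558213/363 ≈ 29086.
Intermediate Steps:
W(F) = -3/5 + 4*F**2/5 (W(F) = -3/5 + ((F + F)*(F + F))/5 = -3/5 + ((2*F)*(2*F))/5 = -3/5 + (4*F**2)/5 = -3/5 + 4*F**2/5)
w(K) = 1/(-763/5 + 4*K**2/5) (w(K) = 1/(-152 + (-3/5 + 4*K**2/5)) = 1/(-763/5 + 4*K**2/5))
w(P(8, N)) + 29086 = 5/(-763 + 4*(-2 - 1*8)**2) + 29086 = 5/(-763 + 4*(-2 - 8)**2) + 29086 = 5/(-763 + 4*(-10)**2) + 29086 = 5/(-763 + 4*100) + 29086 = 5/(-763 + 400) + 29086 = 5/(-363) + 29086 = 5*(-1/363) + 29086 = -5/363 + 29086 = 10558213/363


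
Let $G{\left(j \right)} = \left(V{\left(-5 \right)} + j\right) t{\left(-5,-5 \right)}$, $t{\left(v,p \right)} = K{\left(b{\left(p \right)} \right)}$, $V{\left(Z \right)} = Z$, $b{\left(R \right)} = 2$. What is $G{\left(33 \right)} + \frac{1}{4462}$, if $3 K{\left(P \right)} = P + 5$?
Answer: $\frac{874555}{13386} \approx 65.333$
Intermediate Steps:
$K{\left(P \right)} = \frac{5}{3} + \frac{P}{3}$ ($K{\left(P \right)} = \frac{P + 5}{3} = \frac{5 + P}{3} = \frac{5}{3} + \frac{P}{3}$)
$t{\left(v,p \right)} = \frac{7}{3}$ ($t{\left(v,p \right)} = \frac{5}{3} + \frac{1}{3} \cdot 2 = \frac{5}{3} + \frac{2}{3} = \frac{7}{3}$)
$G{\left(j \right)} = - \frac{35}{3} + \frac{7 j}{3}$ ($G{\left(j \right)} = \left(-5 + j\right) \frac{7}{3} = - \frac{35}{3} + \frac{7 j}{3}$)
$G{\left(33 \right)} + \frac{1}{4462} = \left(- \frac{35}{3} + \frac{7}{3} \cdot 33\right) + \frac{1}{4462} = \left(- \frac{35}{3} + 77\right) + \frac{1}{4462} = \frac{196}{3} + \frac{1}{4462} = \frac{874555}{13386}$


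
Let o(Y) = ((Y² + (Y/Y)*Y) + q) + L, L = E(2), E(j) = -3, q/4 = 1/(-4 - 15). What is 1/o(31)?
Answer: 19/18787 ≈ 0.0010113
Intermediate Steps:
q = -4/19 (q = 4/(-4 - 15) = 4/(-19) = 4*(-1/19) = -4/19 ≈ -0.21053)
L = -3
o(Y) = -61/19 + Y + Y² (o(Y) = ((Y² + (Y/Y)*Y) - 4/19) - 3 = ((Y² + 1*Y) - 4/19) - 3 = ((Y² + Y) - 4/19) - 3 = ((Y + Y²) - 4/19) - 3 = (-4/19 + Y + Y²) - 3 = -61/19 + Y + Y²)
1/o(31) = 1/(-61/19 + 31 + 31²) = 1/(-61/19 + 31 + 961) = 1/(18787/19) = 19/18787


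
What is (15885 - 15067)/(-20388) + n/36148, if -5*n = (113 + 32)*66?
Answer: -4286981/46061589 ≈ -0.093071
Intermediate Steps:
n = -1914 (n = -(113 + 32)*66/5 = -29*66 = -1/5*9570 = -1914)
(15885 - 15067)/(-20388) + n/36148 = (15885 - 15067)/(-20388) - 1914/36148 = 818*(-1/20388) - 1914*1/36148 = -409/10194 - 957/18074 = -4286981/46061589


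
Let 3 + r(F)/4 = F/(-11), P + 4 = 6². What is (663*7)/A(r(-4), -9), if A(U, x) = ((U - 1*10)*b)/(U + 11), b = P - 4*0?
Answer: -23205/7232 ≈ -3.2087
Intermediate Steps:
P = 32 (P = -4 + 6² = -4 + 36 = 32)
r(F) = -12 - 4*F/11 (r(F) = -12 + 4*(F/(-11)) = -12 + 4*(F*(-1/11)) = -12 + 4*(-F/11) = -12 - 4*F/11)
b = 32 (b = 32 - 4*0 = 32 + 0 = 32)
A(U, x) = (-320 + 32*U)/(11 + U) (A(U, x) = ((U - 1*10)*32)/(U + 11) = ((U - 10)*32)/(11 + U) = ((-10 + U)*32)/(11 + U) = (-320 + 32*U)/(11 + U))
(663*7)/A(r(-4), -9) = (663*7)/((32*(-10 + (-12 - 4/11*(-4)))/(11 + (-12 - 4/11*(-4))))) = 4641/((32*(-10 + (-12 + 16/11))/(11 + (-12 + 16/11)))) = 4641/((32*(-10 - 116/11)/(11 - 116/11))) = 4641/((32*(-226/11)/(5/11))) = 4641/((32*(11/5)*(-226/11))) = 4641/(-7232/5) = 4641*(-5/7232) = -23205/7232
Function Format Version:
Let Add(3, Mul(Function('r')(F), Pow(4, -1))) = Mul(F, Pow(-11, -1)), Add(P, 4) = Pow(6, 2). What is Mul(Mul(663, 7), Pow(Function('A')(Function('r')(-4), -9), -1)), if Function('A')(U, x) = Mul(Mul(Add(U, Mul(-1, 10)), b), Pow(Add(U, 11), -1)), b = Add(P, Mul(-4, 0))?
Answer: Rational(-23205, 7232) ≈ -3.2087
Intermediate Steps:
P = 32 (P = Add(-4, Pow(6, 2)) = Add(-4, 36) = 32)
Function('r')(F) = Add(-12, Mul(Rational(-4, 11), F)) (Function('r')(F) = Add(-12, Mul(4, Mul(F, Pow(-11, -1)))) = Add(-12, Mul(4, Mul(F, Rational(-1, 11)))) = Add(-12, Mul(4, Mul(Rational(-1, 11), F))) = Add(-12, Mul(Rational(-4, 11), F)))
b = 32 (b = Add(32, Mul(-4, 0)) = Add(32, 0) = 32)
Function('A')(U, x) = Mul(Pow(Add(11, U), -1), Add(-320, Mul(32, U))) (Function('A')(U, x) = Mul(Mul(Add(U, Mul(-1, 10)), 32), Pow(Add(U, 11), -1)) = Mul(Mul(Add(U, -10), 32), Pow(Add(11, U), -1)) = Mul(Mul(Add(-10, U), 32), Pow(Add(11, U), -1)) = Mul(Add(-320, Mul(32, U)), Pow(Add(11, U), -1)) = Mul(Pow(Add(11, U), -1), Add(-320, Mul(32, U))))
Mul(Mul(663, 7), Pow(Function('A')(Function('r')(-4), -9), -1)) = Mul(Mul(663, 7), Pow(Mul(32, Pow(Add(11, Add(-12, Mul(Rational(-4, 11), -4))), -1), Add(-10, Add(-12, Mul(Rational(-4, 11), -4)))), -1)) = Mul(4641, Pow(Mul(32, Pow(Add(11, Add(-12, Rational(16, 11))), -1), Add(-10, Add(-12, Rational(16, 11)))), -1)) = Mul(4641, Pow(Mul(32, Pow(Add(11, Rational(-116, 11)), -1), Add(-10, Rational(-116, 11))), -1)) = Mul(4641, Pow(Mul(32, Pow(Rational(5, 11), -1), Rational(-226, 11)), -1)) = Mul(4641, Pow(Mul(32, Rational(11, 5), Rational(-226, 11)), -1)) = Mul(4641, Pow(Rational(-7232, 5), -1)) = Mul(4641, Rational(-5, 7232)) = Rational(-23205, 7232)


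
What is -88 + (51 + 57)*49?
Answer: 5204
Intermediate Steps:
-88 + (51 + 57)*49 = -88 + 108*49 = -88 + 5292 = 5204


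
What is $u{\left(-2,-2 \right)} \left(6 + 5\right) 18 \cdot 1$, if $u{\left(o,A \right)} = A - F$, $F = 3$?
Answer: $-990$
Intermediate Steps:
$u{\left(o,A \right)} = -3 + A$ ($u{\left(o,A \right)} = A - 3 = -3 + A$)
$u{\left(-2,-2 \right)} \left(6 + 5\right) 18 \cdot 1 = \left(-3 - 2\right) \left(6 + 5\right) 18 \cdot 1 = \left(-5\right) 11 \cdot 18 \cdot 1 = \left(-55\right) 18 \cdot 1 = \left(-990\right) 1 = -990$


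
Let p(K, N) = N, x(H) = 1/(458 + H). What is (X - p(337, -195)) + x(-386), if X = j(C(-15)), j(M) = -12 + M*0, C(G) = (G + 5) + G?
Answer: 13177/72 ≈ 183.01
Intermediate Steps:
C(G) = 5 + 2*G (C(G) = (5 + G) + G = 5 + 2*G)
j(M) = -12 (j(M) = -12 + 0 = -12)
X = -12
(X - p(337, -195)) + x(-386) = (-12 - 1*(-195)) + 1/(458 - 386) = (-12 + 195) + 1/72 = 183 + 1/72 = 13177/72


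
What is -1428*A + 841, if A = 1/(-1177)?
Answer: 991285/1177 ≈ 842.21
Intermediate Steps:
A = -1/1177 ≈ -0.00084962
-1428*A + 841 = -1428*(-1/1177) + 841 = 1428/1177 + 841 = 991285/1177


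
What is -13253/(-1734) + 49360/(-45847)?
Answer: 522020051/79498698 ≈ 6.5664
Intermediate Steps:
-13253/(-1734) + 49360/(-45847) = -13253*(-1/1734) + 49360*(-1/45847) = 13253/1734 - 49360/45847 = 522020051/79498698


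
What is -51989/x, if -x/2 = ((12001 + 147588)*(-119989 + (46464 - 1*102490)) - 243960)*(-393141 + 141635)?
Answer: 51989/14129758886506540 ≈ 3.6794e-12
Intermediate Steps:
x = -14129758886506540 (x = -2*((12001 + 147588)*(-119989 + (46464 - 1*102490)) - 243960)*(-393141 + 141635) = -2*(159589*(-119989 + (46464 - 102490)) - 243960)*(-251506) = -2*(159589*(-119989 - 56026) - 243960)*(-251506) = -2*(159589*(-176015) - 243960)*(-251506) = -2*(-28090057835 - 243960)*(-251506) = -(-56180603590)*(-251506) = -2*7064879443253270 = -14129758886506540)
-51989/x = -51989/(-14129758886506540) = -51989*(-1/14129758886506540) = 51989/14129758886506540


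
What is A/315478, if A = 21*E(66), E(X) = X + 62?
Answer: 1344/157739 ≈ 0.0085204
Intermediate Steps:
E(X) = 62 + X
A = 2688 (A = 21*(62 + 66) = 21*128 = 2688)
A/315478 = 2688/315478 = 2688*(1/315478) = 1344/157739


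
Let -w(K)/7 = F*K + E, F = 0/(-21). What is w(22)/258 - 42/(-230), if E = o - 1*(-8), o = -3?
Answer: 1393/29670 ≈ 0.046950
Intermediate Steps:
E = 5 (E = -3 - 1*(-8) = -3 + 8 = 5)
F = 0 (F = 0*(-1/21) = 0)
w(K) = -35 (w(K) = -7*(0*K + 5) = -7*(0 + 5) = -7*5 = -35)
w(22)/258 - 42/(-230) = -35/258 - 42/(-230) = -35*1/258 - 42*(-1/230) = -35/258 + 21/115 = 1393/29670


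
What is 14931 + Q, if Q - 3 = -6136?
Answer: 8798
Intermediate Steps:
Q = -6133 (Q = 3 - 6136 = -6133)
14931 + Q = 14931 - 6133 = 8798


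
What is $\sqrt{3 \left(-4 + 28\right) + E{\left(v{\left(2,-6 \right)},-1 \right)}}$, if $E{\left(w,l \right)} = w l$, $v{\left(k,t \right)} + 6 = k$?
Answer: $2 \sqrt{19} \approx 8.7178$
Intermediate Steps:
$v{\left(k,t \right)} = -6 + k$
$E{\left(w,l \right)} = l w$
$\sqrt{3 \left(-4 + 28\right) + E{\left(v{\left(2,-6 \right)},-1 \right)}} = \sqrt{3 \left(-4 + 28\right) - \left(-6 + 2\right)} = \sqrt{3 \cdot 24 - -4} = \sqrt{72 + 4} = \sqrt{76} = 2 \sqrt{19}$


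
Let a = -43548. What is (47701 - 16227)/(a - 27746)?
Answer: -15737/35647 ≈ -0.44147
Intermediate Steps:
(47701 - 16227)/(a - 27746) = (47701 - 16227)/(-43548 - 27746) = 31474/(-71294) = 31474*(-1/71294) = -15737/35647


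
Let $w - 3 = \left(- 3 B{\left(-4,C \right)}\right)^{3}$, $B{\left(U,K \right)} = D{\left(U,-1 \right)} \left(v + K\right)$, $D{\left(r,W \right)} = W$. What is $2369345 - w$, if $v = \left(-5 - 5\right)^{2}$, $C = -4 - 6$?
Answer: $-17313658$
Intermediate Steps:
$C = -10$ ($C = -4 - 6 = -10$)
$v = 100$ ($v = \left(-10\right)^{2} = 100$)
$B{\left(U,K \right)} = -100 - K$ ($B{\left(U,K \right)} = - (100 + K) = -100 - K$)
$w = 19683003$ ($w = 3 + \left(- 3 \left(-100 - -10\right)\right)^{3} = 3 + \left(- 3 \left(-100 + 10\right)\right)^{3} = 3 + \left(\left(-3\right) \left(-90\right)\right)^{3} = 3 + 270^{3} = 3 + 19683000 = 19683003$)
$2369345 - w = 2369345 - 19683003 = -17313658$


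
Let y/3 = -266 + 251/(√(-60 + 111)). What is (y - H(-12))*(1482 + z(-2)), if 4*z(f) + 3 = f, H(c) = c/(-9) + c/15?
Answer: -35472847/30 + 1486673*√51/68 ≈ -1.0263e+6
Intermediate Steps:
H(c) = -2*c/45 (H(c) = c*(-⅑) + c*(1/15) = -c/9 + c/15 = -2*c/45)
z(f) = -¾ + f/4
y = -798 + 251*√51/17 (y = 3*(-266 + 251/(√(-60 + 111))) = 3*(-266 + 251/(√51)) = 3*(-266 + 251*(√51/51)) = 3*(-266 + 251*√51/51) = -798 + 251*√51/17 ≈ -692.56)
(y - H(-12))*(1482 + z(-2)) = ((-798 + 251*√51/17) - (-2)*(-12)/45)*(1482 + (-¾ + (¼)*(-2))) = ((-798 + 251*√51/17) - 1*8/15)*(1482 + (-¾ - ½)) = ((-798 + 251*√51/17) - 8/15)*(1482 - 5/4) = (-11978/15 + 251*√51/17)*(5923/4) = -35472847/30 + 1486673*√51/68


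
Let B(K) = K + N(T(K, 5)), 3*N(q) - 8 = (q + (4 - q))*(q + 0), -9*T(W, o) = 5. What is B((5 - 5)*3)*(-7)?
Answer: -364/27 ≈ -13.481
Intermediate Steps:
T(W, o) = -5/9 (T(W, o) = -1/9*5 = -5/9)
N(q) = 8/3 + 4*q/3 (N(q) = 8/3 + ((q + (4 - q))*(q + 0))/3 = 8/3 + (4*q)/3 = 8/3 + 4*q/3)
B(K) = 52/27 + K (B(K) = K + (8/3 + (4/3)*(-5/9)) = K + (8/3 - 20/27) = K + 52/27 = 52/27 + K)
B((5 - 5)*3)*(-7) = (52/27 + (5 - 5)*3)*(-7) = (52/27 + 0*3)*(-7) = (52/27 + 0)*(-7) = (52/27)*(-7) = -364/27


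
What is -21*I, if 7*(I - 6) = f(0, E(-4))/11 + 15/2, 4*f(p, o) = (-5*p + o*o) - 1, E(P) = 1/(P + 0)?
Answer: -104499/704 ≈ -148.44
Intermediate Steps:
E(P) = 1/P
f(p, o) = -¼ - 5*p/4 + o²/4 (f(p, o) = ((-5*p + o*o) - 1)/4 = ((-5*p + o²) - 1)/4 = ((o² - 5*p) - 1)/4 = (-1 + o² - 5*p)/4 = -¼ - 5*p/4 + o²/4)
I = 34833/4928 (I = 6 + ((-¼ - 5/4*0 + (1/(-4))²/4)/11 + 15/2)/7 = 6 + ((-¼ + 0 + (-¼)²/4)*(1/11) + 15*(½))/7 = 6 + ((-¼ + 0 + (¼)*(1/16))*(1/11) + 15/2)/7 = 6 + ((-¼ + 0 + 1/64)*(1/11) + 15/2)/7 = 6 + (-15/64*1/11 + 15/2)/7 = 6 + (-15/704 + 15/2)/7 = 6 + (⅐)*(5265/704) = 6 + 5265/4928 = 34833/4928 ≈ 7.0684)
-21*I = -21*34833/4928 = -104499/704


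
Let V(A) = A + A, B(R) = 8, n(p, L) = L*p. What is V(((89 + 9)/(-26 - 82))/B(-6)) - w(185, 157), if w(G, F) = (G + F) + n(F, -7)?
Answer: 163463/216 ≈ 756.77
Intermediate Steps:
w(G, F) = G - 6*F (w(G, F) = (G + F) - 7*F = (F + G) - 7*F = G - 6*F)
V(A) = 2*A
V(((89 + 9)/(-26 - 82))/B(-6)) - w(185, 157) = 2*(((89 + 9)/(-26 - 82))/8) - (185 - 6*157) = 2*((98/(-108))*(⅛)) - (185 - 942) = 2*((98*(-1/108))*(⅛)) - 1*(-757) = 2*(-49/54*⅛) + 757 = 2*(-49/432) + 757 = -49/216 + 757 = 163463/216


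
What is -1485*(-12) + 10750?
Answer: 28570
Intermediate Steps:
-1485*(-12) + 10750 = 17820 + 10750 = 28570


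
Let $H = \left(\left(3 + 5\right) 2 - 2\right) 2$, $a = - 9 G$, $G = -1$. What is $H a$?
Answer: $252$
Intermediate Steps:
$a = 9$ ($a = \left(-9\right) \left(-1\right) = 9$)
$H = 28$ ($H = \left(8 \cdot 2 - 2\right) 2 = \left(16 - 2\right) 2 = 14 \cdot 2 = 28$)
$H a = 28 \cdot 9 = 252$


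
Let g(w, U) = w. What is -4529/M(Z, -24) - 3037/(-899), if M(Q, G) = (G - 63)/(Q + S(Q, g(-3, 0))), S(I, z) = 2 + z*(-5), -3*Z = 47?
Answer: 588929/8091 ≈ 72.788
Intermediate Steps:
Z = -47/3 (Z = -⅓*47 = -47/3 ≈ -15.667)
S(I, z) = 2 - 5*z
M(Q, G) = (-63 + G)/(17 + Q) (M(Q, G) = (G - 63)/(Q + (2 - 5*(-3))) = (-63 + G)/(Q + (2 + 15)) = (-63 + G)/(Q + 17) = (-63 + G)/(17 + Q))
-4529/M(Z, -24) - 3037/(-899) = -4529*(17 - 47/3)/(-63 - 24) - 3037/(-899) = -4529/(-87/(4/3)) - 3037*(-1/899) = -4529/((¾)*(-87)) + 3037/899 = -4529/(-261/4) + 3037/899 = -4529*(-4/261) + 3037/899 = 18116/261 + 3037/899 = 588929/8091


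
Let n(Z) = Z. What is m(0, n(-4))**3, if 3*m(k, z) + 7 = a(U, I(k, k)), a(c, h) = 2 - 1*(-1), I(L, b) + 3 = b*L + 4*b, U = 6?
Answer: -64/27 ≈ -2.3704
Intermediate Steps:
I(L, b) = -3 + 4*b + L*b (I(L, b) = -3 + (b*L + 4*b) = -3 + (L*b + 4*b) = -3 + (4*b + L*b) = -3 + 4*b + L*b)
a(c, h) = 3 (a(c, h) = 2 + 1 = 3)
m(k, z) = -4/3 (m(k, z) = -7/3 + (1/3)*3 = -7/3 + 1 = -4/3)
m(0, n(-4))**3 = (-4/3)**3 = -64/27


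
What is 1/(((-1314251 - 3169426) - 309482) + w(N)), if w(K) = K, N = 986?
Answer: -1/4792173 ≈ -2.0867e-7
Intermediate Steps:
1/(((-1314251 - 3169426) - 309482) + w(N)) = 1/(((-1314251 - 3169426) - 309482) + 986) = 1/((-4483677 - 309482) + 986) = 1/(-4793159 + 986) = 1/(-4792173) = -1/4792173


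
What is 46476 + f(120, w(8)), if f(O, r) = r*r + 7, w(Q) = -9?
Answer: 46564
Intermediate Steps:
f(O, r) = 7 + r² (f(O, r) = r² + 7 = 7 + r²)
46476 + f(120, w(8)) = 46476 + (7 + (-9)²) = 46476 + (7 + 81) = 46476 + 88 = 46564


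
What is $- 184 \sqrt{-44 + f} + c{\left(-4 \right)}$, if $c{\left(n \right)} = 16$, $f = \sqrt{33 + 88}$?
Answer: $16 - 184 i \sqrt{33} \approx 16.0 - 1057.0 i$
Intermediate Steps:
$f = 11$ ($f = \sqrt{121} = 11$)
$- 184 \sqrt{-44 + f} + c{\left(-4 \right)} = - 184 \sqrt{-44 + 11} + 16 = - 184 \sqrt{-33} + 16 = - 184 i \sqrt{33} + 16 = 16 - 184 i \sqrt{33}$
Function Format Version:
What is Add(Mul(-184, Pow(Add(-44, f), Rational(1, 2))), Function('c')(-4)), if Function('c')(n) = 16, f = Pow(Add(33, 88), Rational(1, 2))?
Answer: Add(16, Mul(-184, I, Pow(33, Rational(1, 2)))) ≈ Add(16.000, Mul(-1057.0, I))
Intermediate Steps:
f = 11 (f = Pow(121, Rational(1, 2)) = 11)
Add(Mul(-184, Pow(Add(-44, f), Rational(1, 2))), Function('c')(-4)) = Add(Mul(-184, Pow(Add(-44, 11), Rational(1, 2))), 16) = Add(Mul(-184, Pow(-33, Rational(1, 2))), 16) = Add(Mul(-184, Mul(I, Pow(33, Rational(1, 2)))), 16) = Add(Mul(-184, I, Pow(33, Rational(1, 2))), 16) = Add(16, Mul(-184, I, Pow(33, Rational(1, 2))))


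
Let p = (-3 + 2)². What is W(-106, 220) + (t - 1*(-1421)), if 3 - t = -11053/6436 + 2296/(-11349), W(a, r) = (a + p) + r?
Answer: 112552107949/73042164 ≈ 1540.9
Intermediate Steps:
p = 1 (p = (-1)² = 1)
W(a, r) = 1 + a + r (W(a, r) = (a + 1) + r = (1 + a) + r = 1 + a + r)
t = 359344045/73042164 (t = 3 - (-11053/6436 + 2296/(-11349)) = 3 - (-11053*1/6436 + 2296*(-1/11349)) = 3 - (-11053/6436 - 2296/11349) = 3 - 1*(-140217553/73042164) = 3 + 140217553/73042164 = 359344045/73042164 ≈ 4.9197)
W(-106, 220) + (t - 1*(-1421)) = (1 - 106 + 220) + (359344045/73042164 - 1*(-1421)) = 115 + (359344045/73042164 + 1421) = 115 + 104152259089/73042164 = 112552107949/73042164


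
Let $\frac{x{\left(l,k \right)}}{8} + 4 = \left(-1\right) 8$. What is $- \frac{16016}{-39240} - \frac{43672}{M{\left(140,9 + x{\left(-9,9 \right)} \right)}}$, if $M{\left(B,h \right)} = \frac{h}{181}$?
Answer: $\frac{12924131378}{142245} \approx 90858.0$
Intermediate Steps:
$x{\left(l,k \right)} = -96$ ($x{\left(l,k \right)} = -32 + 8 \left(\left(-1\right) 8\right) = -32 + 8 \left(-8\right) = -32 - 64 = -96$)
$M{\left(B,h \right)} = \frac{h}{181}$ ($M{\left(B,h \right)} = h \frac{1}{181} = \frac{h}{181}$)
$- \frac{16016}{-39240} - \frac{43672}{M{\left(140,9 + x{\left(-9,9 \right)} \right)}} = - \frac{16016}{-39240} - \frac{43672}{\frac{1}{181} \left(9 - 96\right)} = \left(-16016\right) \left(- \frac{1}{39240}\right) - \frac{43672}{\frac{1}{181} \left(-87\right)} = \frac{2002}{4905} - \frac{43672}{- \frac{87}{181}} = \frac{2002}{4905} - - \frac{7904632}{87} = \frac{2002}{4905} + \frac{7904632}{87} = \frac{12924131378}{142245}$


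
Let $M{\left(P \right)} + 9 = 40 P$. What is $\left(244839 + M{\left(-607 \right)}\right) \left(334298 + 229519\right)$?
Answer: $124349839350$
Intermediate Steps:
$M{\left(P \right)} = -9 + 40 P$
$\left(244839 + M{\left(-607 \right)}\right) \left(334298 + 229519\right) = \left(244839 + \left(-9 + 40 \left(-607\right)\right)\right) \left(334298 + 229519\right) = \left(244839 - 24289\right) 563817 = 220550 \cdot 563817 = 124349839350$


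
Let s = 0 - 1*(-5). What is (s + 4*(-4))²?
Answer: 121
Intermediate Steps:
s = 5 (s = 0 + 5 = 5)
(s + 4*(-4))² = (5 + 4*(-4))² = (5 - 16)² = (-11)² = 121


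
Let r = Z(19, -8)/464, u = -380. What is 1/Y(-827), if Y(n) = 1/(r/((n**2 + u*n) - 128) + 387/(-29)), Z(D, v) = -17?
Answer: -6179993729/463100304 ≈ -13.345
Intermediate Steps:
r = -17/464 ≈ -0.036638
Y(n) = 1/(-387/29 - 17/(464*(-128 + n**2 - 380*n))) (Y(n) = 1/(-17/(464*((n**2 - 380*n) - 128)) + 387/(-29)) = 1/(-17/(464*(-128 + n**2 - 380*n)) + 387*(-1/29)) = 1/(-17/(464*(-128 + n**2 - 380*n)) - 387/29) = 1/(-387/29 - 17/(464*(-128 + n**2 - 380*n))))
1/Y(-827) = 1/(464*(128 - 1*(-827)**2 + 380*(-827))/(-792559 - 2352960*(-827) + 6192*(-827)**2)) = 1/(464*(128 - 1*683929 - 314260)/(-792559 + 1945897920 + 6192*683929)) = 1/(464*(128 - 683929 - 314260)/(-792559 + 1945897920 + 4234888368)) = 1/(464*(-998061)/6179993729) = 1/(464*(1/6179993729)*(-998061)) = 1/(-463100304/6179993729) = -6179993729/463100304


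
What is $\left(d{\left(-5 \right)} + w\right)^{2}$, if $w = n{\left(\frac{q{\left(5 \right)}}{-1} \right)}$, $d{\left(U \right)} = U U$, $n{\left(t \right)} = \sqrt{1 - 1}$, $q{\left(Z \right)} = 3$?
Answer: $625$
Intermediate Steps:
$n{\left(t \right)} = 0$ ($n{\left(t \right)} = \sqrt{0} = 0$)
$d{\left(U \right)} = U^{2}$
$w = 0$
$\left(d{\left(-5 \right)} + w\right)^{2} = \left(\left(-5\right)^{2} + 0\right)^{2} = \left(25 + 0\right)^{2} = 25^{2} = 625$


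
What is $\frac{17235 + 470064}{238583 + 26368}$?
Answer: $\frac{162433}{88317} \approx 1.8392$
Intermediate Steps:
$\frac{17235 + 470064}{238583 + 26368} = \frac{487299}{264951} = 487299 \cdot \frac{1}{264951} = \frac{162433}{88317}$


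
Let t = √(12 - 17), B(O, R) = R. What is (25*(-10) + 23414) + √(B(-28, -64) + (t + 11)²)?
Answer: 23164 + √(52 + 22*I*√5) ≈ 23172.0 + 3.1291*I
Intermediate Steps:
t = I*√5 (t = √(-5) = I*√5 ≈ 2.2361*I)
(25*(-10) + 23414) + √(B(-28, -64) + (t + 11)²) = (25*(-10) + 23414) + √(-64 + (I*√5 + 11)²) = (-250 + 23414) + √(-64 + (11 + I*√5)²) = 23164 + √(-64 + (11 + I*√5)²)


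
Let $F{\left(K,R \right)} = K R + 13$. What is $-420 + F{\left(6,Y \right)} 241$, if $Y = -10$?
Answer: $-11747$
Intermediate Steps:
$F{\left(K,R \right)} = 13 + K R$
$-420 + F{\left(6,Y \right)} 241 = -420 + \left(13 + 6 \left(-10\right)\right) 241 = -420 + \left(13 - 60\right) 241 = -420 - 11327 = -11747$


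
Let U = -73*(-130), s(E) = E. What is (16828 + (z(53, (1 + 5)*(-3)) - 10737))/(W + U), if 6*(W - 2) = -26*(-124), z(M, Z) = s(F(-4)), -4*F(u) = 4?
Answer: 9135/15044 ≈ 0.60722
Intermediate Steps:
F(u) = -1 (F(u) = -¼*4 = -1)
U = 9490
z(M, Z) = -1
W = 1618/3 (W = 2 + (-26*(-124))/6 = 2 + (⅙)*3224 = 2 + 1612/3 = 1618/3 ≈ 539.33)
(16828 + (z(53, (1 + 5)*(-3)) - 10737))/(W + U) = (16828 + (-1 - 10737))/(1618/3 + 9490) = (16828 - 10738)/(30088/3) = 6090*(3/30088) = 9135/15044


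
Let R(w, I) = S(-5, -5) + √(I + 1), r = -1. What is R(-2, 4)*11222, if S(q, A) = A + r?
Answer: -67332 + 11222*√5 ≈ -42239.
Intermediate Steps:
S(q, A) = -1 + A (S(q, A) = A - 1 = -1 + A)
R(w, I) = -6 + √(1 + I) (R(w, I) = (-1 - 5) + √(I + 1) = -6 + √(1 + I))
R(-2, 4)*11222 = (-6 + √(1 + 4))*11222 = (-6 + √5)*11222 = -67332 + 11222*√5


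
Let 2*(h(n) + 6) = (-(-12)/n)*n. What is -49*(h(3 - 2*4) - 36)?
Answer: 1764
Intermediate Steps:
h(n) = 0 (h(n) = -6 + ((-(-12)/n)*n)/2 = -6 + ((12/n)*n)/2 = -6 + (½)*12 = -6 + 6 = 0)
-49*(h(3 - 2*4) - 36) = -49*(0 - 36) = -49*(-36) = 1764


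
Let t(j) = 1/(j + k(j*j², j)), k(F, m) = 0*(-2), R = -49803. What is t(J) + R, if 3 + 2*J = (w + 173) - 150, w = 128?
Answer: -3685421/74 ≈ -49803.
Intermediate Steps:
J = 74 (J = -3/2 + ((128 + 173) - 150)/2 = -3/2 + (301 - 150)/2 = -3/2 + (½)*151 = -3/2 + 151/2 = 74)
k(F, m) = 0
t(j) = 1/j (t(j) = 1/(j + 0) = 1/j)
t(J) + R = 1/74 - 49803 = -3685421/74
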